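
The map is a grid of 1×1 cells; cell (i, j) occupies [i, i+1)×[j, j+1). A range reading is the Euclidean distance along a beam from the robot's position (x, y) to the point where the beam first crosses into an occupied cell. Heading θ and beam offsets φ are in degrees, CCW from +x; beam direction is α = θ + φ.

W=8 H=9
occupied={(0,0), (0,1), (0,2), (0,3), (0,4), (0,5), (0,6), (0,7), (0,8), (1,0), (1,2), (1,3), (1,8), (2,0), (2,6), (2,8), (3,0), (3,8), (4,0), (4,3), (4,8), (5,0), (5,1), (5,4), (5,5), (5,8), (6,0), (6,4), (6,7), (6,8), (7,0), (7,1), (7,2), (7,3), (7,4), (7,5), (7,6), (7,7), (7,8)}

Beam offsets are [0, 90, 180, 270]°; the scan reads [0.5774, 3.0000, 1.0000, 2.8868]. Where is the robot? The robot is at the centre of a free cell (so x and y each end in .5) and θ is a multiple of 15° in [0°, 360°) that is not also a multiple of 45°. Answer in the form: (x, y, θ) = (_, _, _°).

Candidates: 33 free-cell centres × 16 headings = 528 poses. Raycast each; keep the one whose scan matches to 4 dp.
  (2.5, 1.5, 30°): beam 1 = 5.0000 ≠ 0.5774 ✗
  (2.5, 7.5, 330°): beam 1 = 3.0000 ≠ 0.5774 ✗
  (6.5, 5.5, 345°): beam 1 = 0.5176 ≠ 0.5774 ✗
  (4.5, 6.5, 195°): beam 1 = 1.5529 ≠ 0.5774 ✗
  …
  (4.5, 2.5, 120°): r_1=0.5774, r_2=3.0000, r_3=1.0000, r_4=2.8868 — all match ✓
Unique over the lattice → pose = (4.5, 2.5, 120°).

(x, y, θ) = (4.5, 2.5, 120°)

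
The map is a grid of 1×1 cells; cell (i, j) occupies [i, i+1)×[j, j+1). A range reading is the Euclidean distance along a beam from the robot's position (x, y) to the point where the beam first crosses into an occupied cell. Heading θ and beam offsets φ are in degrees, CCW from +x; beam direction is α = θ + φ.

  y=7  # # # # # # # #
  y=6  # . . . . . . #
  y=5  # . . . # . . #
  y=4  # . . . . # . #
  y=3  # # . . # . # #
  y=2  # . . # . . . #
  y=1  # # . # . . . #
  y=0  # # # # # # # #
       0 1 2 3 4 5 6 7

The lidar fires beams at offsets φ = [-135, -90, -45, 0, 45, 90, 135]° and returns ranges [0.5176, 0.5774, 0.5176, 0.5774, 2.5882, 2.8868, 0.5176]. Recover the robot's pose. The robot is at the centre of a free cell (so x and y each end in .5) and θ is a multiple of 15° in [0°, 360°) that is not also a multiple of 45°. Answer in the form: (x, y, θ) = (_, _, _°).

Candidates: 28 free-cell centres × 16 headings = 448 poses. Raycast each; keep the one whose scan matches to 4 dp.
  (6.5, 1.5, 120°): beam 3 = 1.5529 ≠ 0.5176 ✗
  (6.5, 2.5, 195°): beam 1 = 0.5774 ≠ 0.5176 ✗
  (5.5, 2.5, 30°): beam 1 = 1.5529 ≠ 0.5176 ✗
  (2.5, 4.5, 195°): beam 1 = 2.8868 ≠ 0.5176 ✗
  (5.5, 1.5, 300°): beam 1 = 1.5529 ≠ 0.5176 ✗
  …
  (5.5, 3.5, 210°): r_1=0.5176, r_2=0.5774, r_3=0.5176, r_4=0.5774, r_5=2.5882, r_6=2.8868, r_7=0.5176 — all match ✓
Unique over the lattice → pose = (5.5, 3.5, 210°).

(x, y, θ) = (5.5, 3.5, 210°)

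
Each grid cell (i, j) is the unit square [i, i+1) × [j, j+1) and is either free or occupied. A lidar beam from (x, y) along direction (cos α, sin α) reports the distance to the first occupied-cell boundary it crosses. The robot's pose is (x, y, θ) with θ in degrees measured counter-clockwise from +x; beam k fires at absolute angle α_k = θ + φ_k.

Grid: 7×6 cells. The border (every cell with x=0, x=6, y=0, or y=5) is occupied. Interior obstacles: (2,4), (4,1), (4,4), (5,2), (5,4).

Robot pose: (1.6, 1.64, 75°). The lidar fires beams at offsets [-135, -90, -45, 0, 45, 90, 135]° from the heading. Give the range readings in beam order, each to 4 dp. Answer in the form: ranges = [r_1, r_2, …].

ranges = [0.7390, 2.4728, 4.7200, 2.4433, 1.2000, 0.6212, 0.6928]

beam 1: φ=-135°, α=300°
  d=(0.5000,-0.8660)  start (1,1)  tX=0.8000 tY=0.7390  stride 1/|dx|=2.0000 1/|dy|=1.1547
    cross y-line → (1,0), t=0.7390 (wall)
  → r_1 = 0.7390
beam 2: φ=-90°, α=345°
  d=(0.9659,-0.2588)  start (1,1)  tX=0.4141 tY=2.4728  stride 1/|dx|=1.0353 1/|dy|=3.8637
    cross x-line → (2,1), t=0.4141
    cross x-line → (3,1), t=1.4494
    cross y-line → (3,0), t=2.4728 (wall)
  → r_2 = 2.4728
beam 3: φ=-45°, α=30°
  d=(0.8660,0.5000)  start (1,1)  tX=0.4619 tY=0.7200  stride 1/|dx|=1.1547 1/|dy|=2.0000
    cross x-line → (2,1), t=0.4619
    cross y-line → (2,2), t=0.7200
    cross x-line → (3,2), t=1.6166
    cross y-line → (3,3), t=2.7200
    cross x-line → (4,3), t=2.7713
    cross x-line → (5,3), t=3.9260
    cross y-line → (5,4), t=4.7200 (wall)
  → r_3 = 4.7200
beam 4: φ=0°, α=75°
  d=(0.2588,0.9659)  start (1,1)  tX=1.5455 tY=0.3727  stride 1/|dx|=3.8637 1/|dy|=1.0353
    cross y-line → (1,2), t=0.3727
    cross y-line → (1,3), t=1.4080
    cross x-line → (2,3), t=1.5455
    cross y-line → (2,4), t=2.4433 (wall)
  → r_4 = 2.4433
beam 5: φ=45°, α=120°
  d=(-0.5000,0.8660)  start (1,1)  tX=1.2000 tY=0.4157  stride 1/|dx|=2.0000 1/|dy|=1.1547
    cross y-line → (1,2), t=0.4157
    cross x-line → (0,2), t=1.2000 (wall)
  → r_5 = 1.2000
beam 6: φ=90°, α=165°
  d=(-0.9659,0.2588)  start (1,1)  tX=0.6212 tY=1.3909  stride 1/|dx|=1.0353 1/|dy|=3.8637
    cross x-line → (0,1), t=0.6212 (wall)
  → r_6 = 0.6212
beam 7: φ=135°, α=210°
  d=(-0.8660,-0.5000)  start (1,1)  tX=0.6928 tY=1.2800  stride 1/|dx|=1.1547 1/|dy|=2.0000
    cross x-line → (0,1), t=0.6928 (wall)
  → r_7 = 0.6928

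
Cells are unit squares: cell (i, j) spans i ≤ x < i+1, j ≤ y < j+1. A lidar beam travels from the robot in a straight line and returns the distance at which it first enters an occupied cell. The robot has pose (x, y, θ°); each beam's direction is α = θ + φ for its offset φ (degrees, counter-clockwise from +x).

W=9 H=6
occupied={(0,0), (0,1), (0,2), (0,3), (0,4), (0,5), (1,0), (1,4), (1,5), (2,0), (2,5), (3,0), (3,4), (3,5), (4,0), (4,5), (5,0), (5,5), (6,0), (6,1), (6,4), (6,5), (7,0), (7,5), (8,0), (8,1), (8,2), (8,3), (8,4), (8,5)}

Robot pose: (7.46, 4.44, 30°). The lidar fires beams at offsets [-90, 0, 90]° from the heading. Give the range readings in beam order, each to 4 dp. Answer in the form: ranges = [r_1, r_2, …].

ranges = [1.0800, 0.6235, 0.6466]

beam 1: φ=-90°, α=300°
  cosα=0.5000 sinα=-0.8660 | (7,4) | tMaxX 1.0800 tMaxY 0.5081 | tΔX 2.0000 tΔY 1.1547
    t=0.5081 [y] (7,3)
    t=1.0800 [x] (8,3) — stop
  → r_1 = 1.0800
beam 2: φ=0°, α=30°
  cosα=0.8660 sinα=0.5000 | (7,4) | tMaxX 0.6235 tMaxY 1.1200 | tΔX 1.1547 tΔY 2.0000
    t=0.6235 [x] (8,4) — stop
  → r_2 = 0.6235
beam 3: φ=90°, α=120°
  cosα=-0.5000 sinα=0.8660 | (7,4) | tMaxX 0.9200 tMaxY 0.6466 | tΔX 2.0000 tΔY 1.1547
    t=0.6466 [y] (7,5) — stop
  → r_3 = 0.6466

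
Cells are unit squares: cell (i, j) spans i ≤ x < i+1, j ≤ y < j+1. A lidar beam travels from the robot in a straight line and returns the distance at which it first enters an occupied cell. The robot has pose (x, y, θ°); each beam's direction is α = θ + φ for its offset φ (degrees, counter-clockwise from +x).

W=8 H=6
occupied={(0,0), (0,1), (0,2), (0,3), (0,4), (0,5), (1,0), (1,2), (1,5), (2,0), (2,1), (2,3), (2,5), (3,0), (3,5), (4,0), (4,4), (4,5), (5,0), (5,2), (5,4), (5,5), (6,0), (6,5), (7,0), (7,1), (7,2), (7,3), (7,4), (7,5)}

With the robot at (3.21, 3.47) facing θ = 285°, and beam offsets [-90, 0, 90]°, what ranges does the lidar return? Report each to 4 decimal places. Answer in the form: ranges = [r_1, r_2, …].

ranges = [0.2174, 2.5571, 2.0478]

beam 1: φ=-90°, α=195°
  cosα=-0.9659 sinα=-0.2588 | (3,3) | tMaxX 0.2174 tMaxY 1.8159 | tΔX 1.0353 tΔY 3.8637
    t=0.2174 [x] (2,3) — stop
  → r_1 = 0.2174
beam 2: φ=0°, α=285°
  cosα=0.2588 sinα=-0.9659 | (3,3) | tMaxX 3.0523 tMaxY 0.4866 | tΔX 3.8637 tΔY 1.0353
    t=0.4866 [y] (3,2)
    t=1.5219 [y] (3,1)
    t=2.5571 [y] (3,0) — stop
  → r_2 = 2.5571
beam 3: φ=90°, α=15°
  cosα=0.9659 sinα=0.2588 | (3,3) | tMaxX 0.8179 tMaxY 2.0478 | tΔX 1.0353 tΔY 3.8637
    t=0.8179 [x] (4,3)
    t=1.8531 [x] (5,3)
    t=2.0478 [y] (5,4) — stop
  → r_3 = 2.0478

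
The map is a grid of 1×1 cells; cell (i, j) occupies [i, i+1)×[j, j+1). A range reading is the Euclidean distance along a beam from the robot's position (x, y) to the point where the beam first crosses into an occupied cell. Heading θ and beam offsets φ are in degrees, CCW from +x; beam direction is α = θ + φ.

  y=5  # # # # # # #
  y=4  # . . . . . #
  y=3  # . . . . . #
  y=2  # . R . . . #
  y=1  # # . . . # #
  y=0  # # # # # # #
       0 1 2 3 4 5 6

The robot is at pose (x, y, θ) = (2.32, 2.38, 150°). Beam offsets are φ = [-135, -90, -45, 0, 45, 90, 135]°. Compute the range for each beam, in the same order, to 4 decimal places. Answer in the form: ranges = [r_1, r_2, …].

ranges = [3.8098, 3.0253, 2.7124, 1.5242, 1.3666, 0.6400, 1.4287]

beam 1: φ=-135°, α=15°
  direction (0.9659, 0.2588); cell (2,2); t to first gridline: x 0.7040, y 2.3955 (then +1.0353 / +3.8637)
    (3,2) via x @ 0.7040
    (4,2) via x @ 1.7393
    (4,3) via y @ 2.3955
    (5,3) via x @ 2.7745
    (6,3) via x @ 3.8098  # hit
  → r_1 = 3.8098
beam 2: φ=-90°, α=60°
  direction (0.5000, 0.8660); cell (2,2); t to first gridline: x 1.3600, y 0.7159 (then +2.0000 / +1.1547)
    (2,3) via y @ 0.7159
    (3,3) via x @ 1.3600
    (3,4) via y @ 1.8706
    (3,5) via y @ 3.0253  # hit
  → r_2 = 3.0253
beam 3: φ=-45°, α=105°
  direction (-0.2588, 0.9659); cell (2,2); t to first gridline: x 1.2364, y 0.6419 (then +3.8637 / +1.0353)
    (2,3) via y @ 0.6419
    (1,3) via x @ 1.2364
    (1,4) via y @ 1.6771
    (1,5) via y @ 2.7124  # hit
  → r_3 = 2.7124
beam 4: φ=0°, α=150°
  direction (-0.8660, 0.5000); cell (2,2); t to first gridline: x 0.3695, y 1.2400 (then +1.1547 / +2.0000)
    (1,2) via x @ 0.3695
    (1,3) via y @ 1.2400
    (0,3) via x @ 1.5242  # hit
  → r_4 = 1.5242
beam 5: φ=45°, α=195°
  direction (-0.9659, -0.2588); cell (2,2); t to first gridline: x 0.3313, y 1.4682 (then +1.0353 / +3.8637)
    (1,2) via x @ 0.3313
    (0,2) via x @ 1.3666  # hit
  → r_5 = 1.3666
beam 6: φ=90°, α=240°
  direction (-0.5000, -0.8660); cell (2,2); t to first gridline: x 0.6400, y 0.4388 (then +2.0000 / +1.1547)
    (2,1) via y @ 0.4388
    (1,1) via x @ 0.6400  # hit
  → r_6 = 0.6400
beam 7: φ=135°, α=285°
  direction (0.2588, -0.9659); cell (2,2); t to first gridline: x 2.6273, y 0.3934 (then +3.8637 / +1.0353)
    (2,1) via y @ 0.3934
    (2,0) via y @ 1.4287  # hit
  → r_7 = 1.4287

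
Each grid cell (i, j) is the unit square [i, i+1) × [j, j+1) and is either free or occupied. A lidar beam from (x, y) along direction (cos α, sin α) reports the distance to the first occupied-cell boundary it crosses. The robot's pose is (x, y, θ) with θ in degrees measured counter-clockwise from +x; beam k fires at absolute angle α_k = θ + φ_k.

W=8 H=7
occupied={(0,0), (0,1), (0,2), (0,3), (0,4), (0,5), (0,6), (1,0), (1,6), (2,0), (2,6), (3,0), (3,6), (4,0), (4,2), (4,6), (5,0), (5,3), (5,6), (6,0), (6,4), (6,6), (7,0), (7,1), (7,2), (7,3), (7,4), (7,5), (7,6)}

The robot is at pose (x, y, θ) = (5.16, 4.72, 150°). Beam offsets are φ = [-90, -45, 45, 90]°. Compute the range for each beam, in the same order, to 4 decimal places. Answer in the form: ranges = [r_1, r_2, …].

beam 1: φ=-90°, α=60°
  d=(0.5000,0.8660)  start (5,4)  tX=1.6800 tY=0.3233  stride 1/|dx|=2.0000 1/|dy|=1.1547
    cross y-line → (5,5), t=0.3233
    cross y-line → (5,6), t=1.4780 (wall)
  → r_1 = 1.4780
beam 2: φ=-45°, α=105°
  d=(-0.2588,0.9659)  start (5,4)  tX=0.6182 tY=0.2899  stride 1/|dx|=3.8637 1/|dy|=1.0353
    cross y-line → (5,5), t=0.2899
    cross x-line → (4,5), t=0.6182
    cross y-line → (4,6), t=1.3252 (wall)
  → r_2 = 1.3252
beam 3: φ=45°, α=195°
  d=(-0.9659,-0.2588)  start (5,4)  tX=0.1656 tY=2.7819  stride 1/|dx|=1.0353 1/|dy|=3.8637
    cross x-line → (4,4), t=0.1656
    cross x-line → (3,4), t=1.2009
    cross x-line → (2,4), t=2.2362
    cross y-line → (2,3), t=2.7819
    cross x-line → (1,3), t=3.2715
    cross x-line → (0,3), t=4.3067 (wall)
  → r_3 = 4.3067
beam 4: φ=90°, α=240°
  d=(-0.5000,-0.8660)  start (5,4)  tX=0.3200 tY=0.8314  stride 1/|dx|=2.0000 1/|dy|=1.1547
    cross x-line → (4,4), t=0.3200
    cross y-line → (4,3), t=0.8314
    cross y-line → (4,2), t=1.9861 (wall)
  → r_4 = 1.9861

ranges = [1.4780, 1.3252, 4.3067, 1.9861]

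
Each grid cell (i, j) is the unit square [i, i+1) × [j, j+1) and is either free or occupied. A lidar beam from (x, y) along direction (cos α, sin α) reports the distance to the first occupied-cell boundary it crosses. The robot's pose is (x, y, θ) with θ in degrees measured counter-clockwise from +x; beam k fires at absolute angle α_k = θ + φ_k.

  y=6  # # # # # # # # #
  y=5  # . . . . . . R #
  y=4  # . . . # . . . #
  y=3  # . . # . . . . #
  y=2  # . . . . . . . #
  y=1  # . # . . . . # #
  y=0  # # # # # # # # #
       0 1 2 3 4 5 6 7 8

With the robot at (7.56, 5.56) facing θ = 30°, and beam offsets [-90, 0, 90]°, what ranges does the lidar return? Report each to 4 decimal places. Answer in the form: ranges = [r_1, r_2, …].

ranges = [0.8800, 0.5081, 0.5081]

beam 1: φ=-90°, α=300°
  d=(0.5000,-0.8660)  start (7,5)  tX=0.8800 tY=0.6466  stride 1/|dx|=2.0000 1/|dy|=1.1547
    cross y-line → (7,4), t=0.6466
    cross x-line → (8,4), t=0.8800 (wall)
  → r_1 = 0.8800
beam 2: φ=0°, α=30°
  d=(0.8660,0.5000)  start (7,5)  tX=0.5081 tY=0.8800  stride 1/|dx|=1.1547 1/|dy|=2.0000
    cross x-line → (8,5), t=0.5081 (wall)
  → r_2 = 0.5081
beam 3: φ=90°, α=120°
  d=(-0.5000,0.8660)  start (7,5)  tX=1.1200 tY=0.5081  stride 1/|dx|=2.0000 1/|dy|=1.1547
    cross y-line → (7,6), t=0.5081 (wall)
  → r_3 = 0.5081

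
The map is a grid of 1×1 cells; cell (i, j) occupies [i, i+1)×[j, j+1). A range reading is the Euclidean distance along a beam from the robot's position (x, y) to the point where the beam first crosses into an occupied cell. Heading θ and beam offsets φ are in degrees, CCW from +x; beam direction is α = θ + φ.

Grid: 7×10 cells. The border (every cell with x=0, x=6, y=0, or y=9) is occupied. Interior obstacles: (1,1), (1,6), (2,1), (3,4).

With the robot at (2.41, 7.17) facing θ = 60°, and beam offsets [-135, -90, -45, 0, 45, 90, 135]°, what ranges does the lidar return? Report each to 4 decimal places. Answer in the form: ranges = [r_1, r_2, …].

ranges = [2.2796, 4.1454, 3.7166, 2.1131, 1.8946, 1.6281, 0.6568]

beam 1: φ=-135°, α=285°
  direction (0.2588, -0.9659); cell (2,7); t to first gridline: x 2.2796, y 0.1760 (then +3.8637 / +1.0353)
    (2,6) via y @ 0.1760
    (2,5) via y @ 1.2113
    (2,4) via y @ 2.2465
    (3,4) via x @ 2.2796  # hit
  → r_1 = 2.2796
beam 2: φ=-90°, α=330°
  direction (0.8660, -0.5000); cell (2,7); t to first gridline: x 0.6813, y 0.3400 (then +1.1547 / +2.0000)
    (2,6) via y @ 0.3400
    (3,6) via x @ 0.6813
    (4,6) via x @ 1.8360
    (4,5) via y @ 2.3400
    (5,5) via x @ 2.9907
    (6,5) via x @ 4.1454  # hit
  → r_2 = 4.1454
beam 3: φ=-45°, α=15°
  direction (0.9659, 0.2588); cell (2,7); t to first gridline: x 0.6108, y 3.2069 (then +1.0353 / +3.8637)
    (3,7) via x @ 0.6108
    (4,7) via x @ 1.6461
    (5,7) via x @ 2.6814
    (5,8) via y @ 3.2069
    (6,8) via x @ 3.7166  # hit
  → r_3 = 3.7166
beam 4: φ=0°, α=60°
  direction (0.5000, 0.8660); cell (2,7); t to first gridline: x 1.1800, y 0.9584 (then +2.0000 / +1.1547)
    (2,8) via y @ 0.9584
    (3,8) via x @ 1.1800
    (3,9) via y @ 2.1131  # hit
  → r_4 = 2.1131
beam 5: φ=45°, α=105°
  direction (-0.2588, 0.9659); cell (2,7); t to first gridline: x 1.5841, y 0.8593 (then +3.8637 / +1.0353)
    (2,8) via y @ 0.8593
    (1,8) via x @ 1.5841
    (1,9) via y @ 1.8946  # hit
  → r_5 = 1.8946
beam 6: φ=90°, α=150°
  direction (-0.8660, 0.5000); cell (2,7); t to first gridline: x 0.4734, y 1.6600 (then +1.1547 / +2.0000)
    (1,7) via x @ 0.4734
    (0,7) via x @ 1.6281  # hit
  → r_6 = 1.6281
beam 7: φ=135°, α=195°
  direction (-0.9659, -0.2588); cell (2,7); t to first gridline: x 0.4245, y 0.6568 (then +1.0353 / +3.8637)
    (1,7) via x @ 0.4245
    (1,6) via y @ 0.6568  # hit
  → r_7 = 0.6568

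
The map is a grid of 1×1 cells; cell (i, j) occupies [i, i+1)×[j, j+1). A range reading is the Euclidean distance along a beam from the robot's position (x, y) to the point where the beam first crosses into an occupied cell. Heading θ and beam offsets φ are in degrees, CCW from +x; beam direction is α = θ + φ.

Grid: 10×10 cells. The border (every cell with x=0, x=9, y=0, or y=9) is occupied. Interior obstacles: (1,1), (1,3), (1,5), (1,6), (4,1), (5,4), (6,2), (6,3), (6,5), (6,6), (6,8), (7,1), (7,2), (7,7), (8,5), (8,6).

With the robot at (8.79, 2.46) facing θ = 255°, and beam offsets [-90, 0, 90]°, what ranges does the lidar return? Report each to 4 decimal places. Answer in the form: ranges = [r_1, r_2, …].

ranges = [0.8179, 1.5115, 0.2174]

beam 1: φ=-90°, α=165°
  direction (-0.9659, 0.2588); cell (8,2); t to first gridline: x 0.8179, y 2.0864 (then +1.0353 / +3.8637)
    (7,2) via x @ 0.8179  # hit
  → r_1 = 0.8179
beam 2: φ=0°, α=255°
  direction (-0.2588, -0.9659); cell (8,2); t to first gridline: x 3.0523, y 0.4762 (then +3.8637 / +1.0353)
    (8,1) via y @ 0.4762
    (8,0) via y @ 1.5115  # hit
  → r_2 = 1.5115
beam 3: φ=90°, α=345°
  direction (0.9659, -0.2588); cell (8,2); t to first gridline: x 0.2174, y 1.7773 (then +1.0353 / +3.8637)
    (9,2) via x @ 0.2174  # hit
  → r_3 = 0.2174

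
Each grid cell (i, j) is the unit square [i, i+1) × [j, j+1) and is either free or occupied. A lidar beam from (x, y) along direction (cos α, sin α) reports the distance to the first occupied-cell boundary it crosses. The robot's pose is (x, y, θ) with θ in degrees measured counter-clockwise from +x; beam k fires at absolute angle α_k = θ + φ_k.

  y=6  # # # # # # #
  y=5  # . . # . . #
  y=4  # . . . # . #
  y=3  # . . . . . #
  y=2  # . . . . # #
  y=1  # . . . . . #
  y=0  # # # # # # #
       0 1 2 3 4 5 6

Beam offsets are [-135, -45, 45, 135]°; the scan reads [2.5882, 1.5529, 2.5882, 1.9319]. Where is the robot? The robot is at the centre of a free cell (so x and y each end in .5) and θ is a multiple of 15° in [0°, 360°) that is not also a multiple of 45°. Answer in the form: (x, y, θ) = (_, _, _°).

The pose lattice has 22·16 = 352 candidates. Test each by forward raycasting.
  (3.5, 4.5, 105°): beam 1 = 0.5774 ≠ 2.5882 ✗
  (2.5, 1.5, 75°): beam 1 = 0.5774 ≠ 2.5882 ✗
  (3.5, 1.5, 210°): beam 2 = 2.5882 ≠ 1.5529 ✗
  …
  (2.5, 3.5, 240°): r_1=2.5882, r_2=1.5529, r_3=2.5882, r_4=1.9319 — all match ✓
Only this pose fits every beam.

(x, y, θ) = (2.5, 3.5, 240°)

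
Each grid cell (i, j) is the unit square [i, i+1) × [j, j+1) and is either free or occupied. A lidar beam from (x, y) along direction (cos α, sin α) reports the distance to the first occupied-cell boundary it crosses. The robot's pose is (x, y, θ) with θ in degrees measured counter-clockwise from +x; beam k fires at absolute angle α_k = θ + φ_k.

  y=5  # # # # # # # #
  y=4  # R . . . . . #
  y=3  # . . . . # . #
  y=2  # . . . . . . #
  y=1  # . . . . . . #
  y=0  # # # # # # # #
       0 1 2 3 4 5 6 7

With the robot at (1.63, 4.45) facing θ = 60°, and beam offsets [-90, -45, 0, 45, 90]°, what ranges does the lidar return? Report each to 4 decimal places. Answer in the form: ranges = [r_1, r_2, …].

ranges = [6.2007, 2.1250, 0.6351, 0.5694, 0.7275]

beam 1: φ=-90°, α=330°
  cosα=0.8660 sinα=-0.5000 | (1,4) | tMaxX 0.4272 tMaxY 0.9000 | tΔX 1.1547 tΔY 2.0000
    t=0.4272 [x] (2,4)
    t=0.9000 [y] (2,3)
    t=1.5819 [x] (3,3)
    t=2.7366 [x] (4,3)
    t=2.9000 [y] (4,2)
    t=3.8913 [x] (5,2)
    t=4.9000 [y] (5,1)
    t=5.0460 [x] (6,1)
    t=6.2007 [x] (7,1) — stop
  → r_1 = 6.2007
beam 2: φ=-45°, α=15°
  cosα=0.9659 sinα=0.2588 | (1,4) | tMaxX 0.3831 tMaxY 2.1250 | tΔX 1.0353 tΔY 3.8637
    t=0.3831 [x] (2,4)
    t=1.4183 [x] (3,4)
    t=2.1250 [y] (3,5) — stop
  → r_2 = 2.1250
beam 3: φ=0°, α=60°
  cosα=0.5000 sinα=0.8660 | (1,4) | tMaxX 0.7400 tMaxY 0.6351 | tΔX 2.0000 tΔY 1.1547
    t=0.6351 [y] (1,5) — stop
  → r_3 = 0.6351
beam 4: φ=45°, α=105°
  cosα=-0.2588 sinα=0.9659 | (1,4) | tMaxX 2.4341 tMaxY 0.5694 | tΔX 3.8637 tΔY 1.0353
    t=0.5694 [y] (1,5) — stop
  → r_4 = 0.5694
beam 5: φ=90°, α=150°
  cosα=-0.8660 sinα=0.5000 | (1,4) | tMaxX 0.7275 tMaxY 1.1000 | tΔX 1.1547 tΔY 2.0000
    t=0.7275 [x] (0,4) — stop
  → r_5 = 0.7275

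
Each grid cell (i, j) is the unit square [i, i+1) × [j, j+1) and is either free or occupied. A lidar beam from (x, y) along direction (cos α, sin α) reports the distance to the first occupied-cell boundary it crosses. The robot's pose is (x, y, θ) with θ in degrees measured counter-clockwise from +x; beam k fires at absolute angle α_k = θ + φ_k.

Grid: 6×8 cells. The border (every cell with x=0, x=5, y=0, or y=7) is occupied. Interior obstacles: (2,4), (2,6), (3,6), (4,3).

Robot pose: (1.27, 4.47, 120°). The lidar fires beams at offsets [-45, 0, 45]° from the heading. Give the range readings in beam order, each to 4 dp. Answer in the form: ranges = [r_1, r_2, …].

beam 1: φ=-45°, α=75°
  d=(0.2588,0.9659)  start (1,4)  tX=2.8205 tY=0.5487  stride 1/|dx|=3.8637 1/|dy|=1.0353
    cross y-line → (1,5), t=0.5487
    cross y-line → (1,6), t=1.5840
    cross y-line → (1,7), t=2.6192 (wall)
  → r_1 = 2.6192
beam 2: φ=0°, α=120°
  d=(-0.5000,0.8660)  start (1,4)  tX=0.5400 tY=0.6120  stride 1/|dx|=2.0000 1/|dy|=1.1547
    cross x-line → (0,4), t=0.5400 (wall)
  → r_2 = 0.5400
beam 3: φ=45°, α=165°
  d=(-0.9659,0.2588)  start (1,4)  tX=0.2795 tY=2.0478  stride 1/|dx|=1.0353 1/|dy|=3.8637
    cross x-line → (0,4), t=0.2795 (wall)
  → r_3 = 0.2795

ranges = [2.6192, 0.5400, 0.2795]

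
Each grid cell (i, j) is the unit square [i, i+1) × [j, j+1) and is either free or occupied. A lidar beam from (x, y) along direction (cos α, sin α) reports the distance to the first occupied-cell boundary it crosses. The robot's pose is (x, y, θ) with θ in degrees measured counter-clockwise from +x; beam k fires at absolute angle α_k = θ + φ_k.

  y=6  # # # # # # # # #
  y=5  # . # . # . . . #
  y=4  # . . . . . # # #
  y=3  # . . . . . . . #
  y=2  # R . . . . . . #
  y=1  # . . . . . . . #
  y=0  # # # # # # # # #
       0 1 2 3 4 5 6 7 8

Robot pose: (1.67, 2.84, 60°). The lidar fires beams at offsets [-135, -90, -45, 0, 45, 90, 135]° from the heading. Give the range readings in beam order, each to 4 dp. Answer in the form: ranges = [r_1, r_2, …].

ranges = [1.9049, 3.6800, 4.4827, 2.4942, 2.5887, 0.7736, 0.6936]

beam 1: φ=-135°, α=285°
  cosα=0.2588 sinα=-0.9659 | (1,2) | tMaxX 1.2750 tMaxY 0.8696 | tΔX 3.8637 tΔY 1.0353
    t=0.8696 [y] (1,1)
    t=1.2750 [x] (2,1)
    t=1.9049 [y] (2,0) — stop
  → r_1 = 1.9049
beam 2: φ=-90°, α=330°
  cosα=0.8660 sinα=-0.5000 | (1,2) | tMaxX 0.3811 tMaxY 1.6800 | tΔX 1.1547 tΔY 2.0000
    t=0.3811 [x] (2,2)
    t=1.5358 [x] (3,2)
    t=1.6800 [y] (3,1)
    t=2.6905 [x] (4,1)
    t=3.6800 [y] (4,0) — stop
  → r_2 = 3.6800
beam 3: φ=-45°, α=15°
  cosα=0.9659 sinα=0.2588 | (1,2) | tMaxX 0.3416 tMaxY 0.6182 | tΔX 1.0353 tΔY 3.8637
    t=0.3416 [x] (2,2)
    t=0.6182 [y] (2,3)
    t=1.3769 [x] (3,3)
    t=2.4122 [x] (4,3)
    t=3.4475 [x] (5,3)
    t=4.4819 [y] (5,4)
    t=4.4827 [x] (6,4) — stop
  → r_3 = 4.4827
beam 4: φ=0°, α=60°
  cosα=0.5000 sinα=0.8660 | (1,2) | tMaxX 0.6600 tMaxY 0.1848 | tΔX 2.0000 tΔY 1.1547
    t=0.1848 [y] (1,3)
    t=0.6600 [x] (2,3)
    t=1.3395 [y] (2,4)
    t=2.4942 [y] (2,5) — stop
  → r_4 = 2.4942
beam 5: φ=45°, α=105°
  cosα=-0.2588 sinα=0.9659 | (1,2) | tMaxX 2.5887 tMaxY 0.1656 | tΔX 3.8637 tΔY 1.0353
    t=0.1656 [y] (1,3)
    t=1.2009 [y] (1,4)
    t=2.2362 [y] (1,5)
    t=2.5887 [x] (0,5) — stop
  → r_5 = 2.5887
beam 6: φ=90°, α=150°
  cosα=-0.8660 sinα=0.5000 | (1,2) | tMaxX 0.7736 tMaxY 0.3200 | tΔX 1.1547 tΔY 2.0000
    t=0.3200 [y] (1,3)
    t=0.7736 [x] (0,3) — stop
  → r_6 = 0.7736
beam 7: φ=135°, α=195°
  cosα=-0.9659 sinα=-0.2588 | (1,2) | tMaxX 0.6936 tMaxY 3.2455 | tΔX 1.0353 tΔY 3.8637
    t=0.6936 [x] (0,2) — stop
  → r_7 = 0.6936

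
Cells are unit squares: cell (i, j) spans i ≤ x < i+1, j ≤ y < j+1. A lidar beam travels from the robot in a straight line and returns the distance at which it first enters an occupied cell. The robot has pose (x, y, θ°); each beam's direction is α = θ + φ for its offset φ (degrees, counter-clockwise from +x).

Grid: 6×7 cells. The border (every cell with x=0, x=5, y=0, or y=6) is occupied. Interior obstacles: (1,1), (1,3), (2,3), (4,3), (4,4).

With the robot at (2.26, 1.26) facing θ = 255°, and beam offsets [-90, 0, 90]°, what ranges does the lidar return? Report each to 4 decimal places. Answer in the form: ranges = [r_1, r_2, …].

ranges = [0.2692, 0.2692, 1.0046]

beam 1: φ=-90°, α=165°
  d=(-0.9659,0.2588)  start (2,1)  tX=0.2692 tY=2.8591  stride 1/|dx|=1.0353 1/|dy|=3.8637
    cross x-line → (1,1), t=0.2692 (wall)
  → r_1 = 0.2692
beam 2: φ=0°, α=255°
  d=(-0.2588,-0.9659)  start (2,1)  tX=1.0046 tY=0.2692  stride 1/|dx|=3.8637 1/|dy|=1.0353
    cross y-line → (2,0), t=0.2692 (wall)
  → r_2 = 0.2692
beam 3: φ=90°, α=345°
  d=(0.9659,-0.2588)  start (2,1)  tX=0.7661 tY=1.0046  stride 1/|dx|=1.0353 1/|dy|=3.8637
    cross x-line → (3,1), t=0.7661
    cross y-line → (3,0), t=1.0046 (wall)
  → r_3 = 1.0046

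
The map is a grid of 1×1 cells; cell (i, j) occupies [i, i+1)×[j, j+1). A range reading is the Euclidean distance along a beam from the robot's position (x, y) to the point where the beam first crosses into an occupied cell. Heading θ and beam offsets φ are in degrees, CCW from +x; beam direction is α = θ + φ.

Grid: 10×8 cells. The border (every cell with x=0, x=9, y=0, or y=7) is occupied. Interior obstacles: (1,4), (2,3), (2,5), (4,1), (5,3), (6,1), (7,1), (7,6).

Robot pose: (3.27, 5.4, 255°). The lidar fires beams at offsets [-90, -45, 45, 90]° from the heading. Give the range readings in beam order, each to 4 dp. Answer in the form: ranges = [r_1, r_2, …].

beam 1: φ=-90°, α=165°
  cosα=-0.9659 sinα=0.2588 | (3,5) | tMaxX 0.2795 tMaxY 2.3182 | tΔX 1.0353 tΔY 3.8637
    t=0.2795 [x] (2,5) — stop
  → r_1 = 0.2795
beam 2: φ=-45°, α=210°
  cosα=-0.8660 sinα=-0.5000 | (3,5) | tMaxX 0.3118 tMaxY 0.8000 | tΔX 1.1547 tΔY 2.0000
    t=0.3118 [x] (2,5) — stop
  → r_2 = 0.3118
beam 3: φ=45°, α=300°
  cosα=0.5000 sinα=-0.8660 | (3,5) | tMaxX 1.4600 tMaxY 0.4619 | tΔX 2.0000 tΔY 1.1547
    t=0.4619 [y] (3,4)
    t=1.4600 [x] (4,4)
    t=1.6166 [y] (4,3)
    t=2.7713 [y] (4,2)
    t=3.4600 [x] (5,2)
    t=3.9260 [y] (5,1)
    t=5.0807 [y] (5,0) — stop
  → r_3 = 5.0807
beam 4: φ=90°, α=345°
  cosα=0.9659 sinα=-0.2588 | (3,5) | tMaxX 0.7558 tMaxY 1.5455 | tΔX 1.0353 tΔY 3.8637
    t=0.7558 [x] (4,5)
    t=1.5455 [y] (4,4)
    t=1.7910 [x] (5,4)
    t=2.8263 [x] (6,4)
    t=3.8616 [x] (7,4)
    t=4.8969 [x] (8,4)
    t=5.4092 [y] (8,3)
    t=5.9321 [x] (9,3) — stop
  → r_4 = 5.9321

ranges = [0.2795, 0.3118, 5.0807, 5.9321]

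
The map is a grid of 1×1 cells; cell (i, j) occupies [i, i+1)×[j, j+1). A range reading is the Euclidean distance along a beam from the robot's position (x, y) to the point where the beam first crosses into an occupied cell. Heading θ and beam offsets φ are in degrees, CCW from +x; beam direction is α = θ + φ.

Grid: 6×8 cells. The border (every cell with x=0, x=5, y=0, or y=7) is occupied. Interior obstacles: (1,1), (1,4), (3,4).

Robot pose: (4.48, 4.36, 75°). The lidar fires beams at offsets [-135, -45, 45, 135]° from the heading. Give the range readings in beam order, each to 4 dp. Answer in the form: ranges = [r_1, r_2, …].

ranges = [1.0400, 0.6004, 3.0484, 0.5543]

beam 1: φ=-135°, α=300°
  dir = (cos 300°, sin 300°) = (0.5000, -0.8660); from cell (4,4)
  next x-line at t=1.0400, next y-line at t=0.4157; Δt_x=2.0000, Δt_y=1.1547
    y: enter (4,3) at t=0.4157
    x: enter (5,3) at t=1.0400 ← occupied
  → r_1 = 1.0400
beam 2: φ=-45°, α=30°
  dir = (cos 30°, sin 30°) = (0.8660, 0.5000); from cell (4,4)
  next x-line at t=0.6004, next y-line at t=1.2800; Δt_x=1.1547, Δt_y=2.0000
    x: enter (5,4) at t=0.6004 ← occupied
  → r_2 = 0.6004
beam 3: φ=45°, α=120°
  dir = (cos 120°, sin 120°) = (-0.5000, 0.8660); from cell (4,4)
  next x-line at t=0.9600, next y-line at t=0.7390; Δt_x=2.0000, Δt_y=1.1547
    y: enter (4,5) at t=0.7390
    x: enter (3,5) at t=0.9600
    y: enter (3,6) at t=1.8937
    x: enter (2,6) at t=2.9600
    y: enter (2,7) at t=3.0484 ← occupied
  → r_3 = 3.0484
beam 4: φ=135°, α=210°
  dir = (cos 210°, sin 210°) = (-0.8660, -0.5000); from cell (4,4)
  next x-line at t=0.5543, next y-line at t=0.7200; Δt_x=1.1547, Δt_y=2.0000
    x: enter (3,4) at t=0.5543 ← occupied
  → r_4 = 0.5543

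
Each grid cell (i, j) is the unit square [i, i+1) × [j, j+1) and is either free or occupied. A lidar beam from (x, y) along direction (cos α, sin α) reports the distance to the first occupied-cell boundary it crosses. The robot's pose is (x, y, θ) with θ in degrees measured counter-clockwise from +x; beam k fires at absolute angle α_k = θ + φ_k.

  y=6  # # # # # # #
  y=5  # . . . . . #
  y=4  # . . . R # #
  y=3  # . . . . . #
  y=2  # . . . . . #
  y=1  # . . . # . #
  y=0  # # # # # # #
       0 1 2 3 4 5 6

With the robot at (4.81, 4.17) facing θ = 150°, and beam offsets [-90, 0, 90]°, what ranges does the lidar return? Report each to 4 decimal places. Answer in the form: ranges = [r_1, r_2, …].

ranges = [0.3800, 3.6600, 3.6604]

beam 1: φ=-90°, α=60°
  dir = (cos 60°, sin 60°) = (0.5000, 0.8660); from cell (4,4)
  next x-line at t=0.3800, next y-line at t=0.9584; Δt_x=2.0000, Δt_y=1.1547
    x: enter (5,4) at t=0.3800 ← occupied
  → r_1 = 0.3800
beam 2: φ=0°, α=150°
  dir = (cos 150°, sin 150°) = (-0.8660, 0.5000); from cell (4,4)
  next x-line at t=0.9353, next y-line at t=1.6600; Δt_x=1.1547, Δt_y=2.0000
    x: enter (3,4) at t=0.9353
    y: enter (3,5) at t=1.6600
    x: enter (2,5) at t=2.0900
    x: enter (1,5) at t=3.2447
    y: enter (1,6) at t=3.6600 ← occupied
  → r_2 = 3.6600
beam 3: φ=90°, α=240°
  dir = (cos 240°, sin 240°) = (-0.5000, -0.8660); from cell (4,4)
  next x-line at t=1.6200, next y-line at t=0.1963; Δt_x=2.0000, Δt_y=1.1547
    y: enter (4,3) at t=0.1963
    y: enter (4,2) at t=1.3510
    x: enter (3,2) at t=1.6200
    y: enter (3,1) at t=2.5057
    x: enter (2,1) at t=3.6200
    y: enter (2,0) at t=3.6604 ← occupied
  → r_3 = 3.6604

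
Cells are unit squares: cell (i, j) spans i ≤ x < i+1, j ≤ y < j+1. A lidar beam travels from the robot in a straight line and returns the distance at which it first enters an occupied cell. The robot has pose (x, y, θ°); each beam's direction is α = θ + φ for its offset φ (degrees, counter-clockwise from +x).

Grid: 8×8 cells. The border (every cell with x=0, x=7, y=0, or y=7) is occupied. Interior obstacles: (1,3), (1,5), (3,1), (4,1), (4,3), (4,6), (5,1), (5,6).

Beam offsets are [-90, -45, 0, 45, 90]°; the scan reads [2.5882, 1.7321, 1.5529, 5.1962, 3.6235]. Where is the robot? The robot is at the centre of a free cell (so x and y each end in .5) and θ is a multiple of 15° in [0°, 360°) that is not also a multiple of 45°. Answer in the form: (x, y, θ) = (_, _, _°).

(x, y, θ) = (2.5, 3.5, 345°)

Candidates: 28 free-cell centres × 16 headings = 448 poses. Raycast each; keep the one whose scan matches to 4 dp.
  (5.5, 2.5, 60°): beam 1 = 1.7321 ≠ 2.5882 ✗
  (6.5, 1.5, 60°): beam 1 = 0.5774 ≠ 2.5882 ✗
  (2.5, 3.5, 105°): beam 1 = 1.5529 ≠ 2.5882 ✗
  …
  (2.5, 3.5, 345°): r_1=2.5882, r_2=1.7321, r_3=1.5529, r_4=5.1962, r_5=3.6235 — all match ✓
Unique over the lattice → pose = (2.5, 3.5, 345°).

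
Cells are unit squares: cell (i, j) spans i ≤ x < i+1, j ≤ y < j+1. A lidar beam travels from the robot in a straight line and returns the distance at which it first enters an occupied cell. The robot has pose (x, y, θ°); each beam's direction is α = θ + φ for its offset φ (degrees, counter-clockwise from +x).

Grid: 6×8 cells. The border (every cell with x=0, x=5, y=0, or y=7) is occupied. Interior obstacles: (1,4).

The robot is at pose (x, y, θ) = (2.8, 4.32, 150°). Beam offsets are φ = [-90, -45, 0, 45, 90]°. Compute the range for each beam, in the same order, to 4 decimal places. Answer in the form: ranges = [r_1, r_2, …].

ranges = [3.0946, 2.7745, 0.9238, 0.8282, 3.6000]

beam 1: φ=-90°, α=60°
  d=(0.5000,0.8660)  start (2,4)  tX=0.4000 tY=0.7852  stride 1/|dx|=2.0000 1/|dy|=1.1547
    cross x-line → (3,4), t=0.4000
    cross y-line → (3,5), t=0.7852
    cross y-line → (3,6), t=1.9399
    cross x-line → (4,6), t=2.4000
    cross y-line → (4,7), t=3.0946 (wall)
  → r_1 = 3.0946
beam 2: φ=-45°, α=105°
  d=(-0.2588,0.9659)  start (2,4)  tX=3.0910 tY=0.7040  stride 1/|dx|=3.8637 1/|dy|=1.0353
    cross y-line → (2,5), t=0.7040
    cross y-line → (2,6), t=1.7393
    cross y-line → (2,7), t=2.7745 (wall)
  → r_2 = 2.7745
beam 3: φ=0°, α=150°
  d=(-0.8660,0.5000)  start (2,4)  tX=0.9238 tY=1.3600  stride 1/|dx|=1.1547 1/|dy|=2.0000
    cross x-line → (1,4), t=0.9238 (wall)
  → r_3 = 0.9238
beam 4: φ=45°, α=195°
  d=(-0.9659,-0.2588)  start (2,4)  tX=0.8282 tY=1.2364  stride 1/|dx|=1.0353 1/|dy|=3.8637
    cross x-line → (1,4), t=0.8282 (wall)
  → r_4 = 0.8282
beam 5: φ=90°, α=240°
  d=(-0.5000,-0.8660)  start (2,4)  tX=1.6000 tY=0.3695  stride 1/|dx|=2.0000 1/|dy|=1.1547
    cross y-line → (2,3), t=0.3695
    cross y-line → (2,2), t=1.5242
    cross x-line → (1,2), t=1.6000
    cross y-line → (1,1), t=2.6789
    cross x-line → (0,1), t=3.6000 (wall)
  → r_5 = 3.6000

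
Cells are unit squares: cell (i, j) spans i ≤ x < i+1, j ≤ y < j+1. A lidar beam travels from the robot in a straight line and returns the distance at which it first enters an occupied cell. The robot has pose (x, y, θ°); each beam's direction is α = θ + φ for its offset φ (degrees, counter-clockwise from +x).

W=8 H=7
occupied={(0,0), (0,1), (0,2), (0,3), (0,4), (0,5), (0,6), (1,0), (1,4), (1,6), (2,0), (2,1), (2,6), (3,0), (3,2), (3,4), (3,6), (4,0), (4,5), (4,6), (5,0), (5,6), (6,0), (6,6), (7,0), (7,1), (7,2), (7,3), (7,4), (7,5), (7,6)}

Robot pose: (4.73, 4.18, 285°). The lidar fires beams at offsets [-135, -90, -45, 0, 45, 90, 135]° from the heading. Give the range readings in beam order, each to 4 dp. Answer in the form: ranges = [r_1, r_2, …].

ranges = [0.8429, 3.8616, 1.4600, 3.2922, 2.6212, 2.3501, 2.1016]

beam 1: φ=-135°, α=150°
  dir = (cos 150°, sin 150°) = (-0.8660, 0.5000); from cell (4,4)
  next x-line at t=0.8429, next y-line at t=1.6400; Δt_x=1.1547, Δt_y=2.0000
    x: enter (3,4) at t=0.8429 ← occupied
  → r_1 = 0.8429
beam 2: φ=-90°, α=195°
  dir = (cos 195°, sin 195°) = (-0.9659, -0.2588); from cell (4,4)
  next x-line at t=0.7558, next y-line at t=0.6955; Δt_x=1.0353, Δt_y=3.8637
    y: enter (4,3) at t=0.6955
    x: enter (3,3) at t=0.7558
    x: enter (2,3) at t=1.7910
    x: enter (1,3) at t=2.8263
    x: enter (0,3) at t=3.8616 ← occupied
  → r_2 = 3.8616
beam 3: φ=-45°, α=240°
  dir = (cos 240°, sin 240°) = (-0.5000, -0.8660); from cell (4,4)
  next x-line at t=1.4600, next y-line at t=0.2078; Δt_x=2.0000, Δt_y=1.1547
    y: enter (4,3) at t=0.2078
    y: enter (4,2) at t=1.3625
    x: enter (3,2) at t=1.4600 ← occupied
  → r_3 = 1.4600
beam 4: φ=0°, α=285°
  dir = (cos 285°, sin 285°) = (0.2588, -0.9659); from cell (4,4)
  next x-line at t=1.0432, next y-line at t=0.1863; Δt_x=3.8637, Δt_y=1.0353
    y: enter (4,3) at t=0.1863
    x: enter (5,3) at t=1.0432
    y: enter (5,2) at t=1.2216
    y: enter (5,1) at t=2.2569
    y: enter (5,0) at t=3.2922 ← occupied
  → r_4 = 3.2922
beam 5: φ=45°, α=330°
  dir = (cos 330°, sin 330°) = (0.8660, -0.5000); from cell (4,4)
  next x-line at t=0.3118, next y-line at t=0.3600; Δt_x=1.1547, Δt_y=2.0000
    x: enter (5,4) at t=0.3118
    y: enter (5,3) at t=0.3600
    x: enter (6,3) at t=1.4665
    y: enter (6,2) at t=2.3600
    x: enter (7,2) at t=2.6212 ← occupied
  → r_5 = 2.6212
beam 6: φ=90°, α=15°
  dir = (cos 15°, sin 15°) = (0.9659, 0.2588); from cell (4,4)
  next x-line at t=0.2795, next y-line at t=3.1682; Δt_x=1.0353, Δt_y=3.8637
    x: enter (5,4) at t=0.2795
    x: enter (6,4) at t=1.3148
    x: enter (7,4) at t=2.3501 ← occupied
  → r_6 = 2.3501
beam 7: φ=135°, α=60°
  dir = (cos 60°, sin 60°) = (0.5000, 0.8660); from cell (4,4)
  next x-line at t=0.5400, next y-line at t=0.9469; Δt_x=2.0000, Δt_y=1.1547
    x: enter (5,4) at t=0.5400
    y: enter (5,5) at t=0.9469
    y: enter (5,6) at t=2.1016 ← occupied
  → r_7 = 2.1016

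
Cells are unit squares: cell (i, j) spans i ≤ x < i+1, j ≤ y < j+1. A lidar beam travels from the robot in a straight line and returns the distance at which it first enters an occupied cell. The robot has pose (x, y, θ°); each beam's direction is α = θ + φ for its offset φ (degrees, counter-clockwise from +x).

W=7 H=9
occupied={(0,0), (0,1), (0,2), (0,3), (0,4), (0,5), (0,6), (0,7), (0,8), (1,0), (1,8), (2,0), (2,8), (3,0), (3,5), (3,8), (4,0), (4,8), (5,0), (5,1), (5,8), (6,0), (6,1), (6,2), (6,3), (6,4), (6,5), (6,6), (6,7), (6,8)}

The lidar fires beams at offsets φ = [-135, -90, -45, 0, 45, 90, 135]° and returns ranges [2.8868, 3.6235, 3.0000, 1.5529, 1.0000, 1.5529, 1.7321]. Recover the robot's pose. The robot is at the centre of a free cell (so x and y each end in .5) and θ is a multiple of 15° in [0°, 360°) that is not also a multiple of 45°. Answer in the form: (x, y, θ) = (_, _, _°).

(x, y, θ) = (4.5, 2.5, 255°)

Enumerate (i+0.5, j+0.5, θ) over the 33 free cells and 16 admissible headings. For each, cast all 7 beams and compare to the given ranges.
  (3.5, 4.5, 345°): beam 4 = 2.5882 ≠ 1.5529 ✗
  (5.5, 2.5, 150°): beam 1 = 0.5176 ≠ 2.8868 ✗
  (4.5, 6.5, 300°): beam 1 = 3.6235 ≠ 2.8868 ✗
  …
  (4.5, 2.5, 255°): r_1=2.8868, r_2=3.6235, r_3=3.0000, r_4=1.5529, r_5=1.0000, r_6=1.5529, r_7=1.7321 — all match ✓
Only this pose fits every beam.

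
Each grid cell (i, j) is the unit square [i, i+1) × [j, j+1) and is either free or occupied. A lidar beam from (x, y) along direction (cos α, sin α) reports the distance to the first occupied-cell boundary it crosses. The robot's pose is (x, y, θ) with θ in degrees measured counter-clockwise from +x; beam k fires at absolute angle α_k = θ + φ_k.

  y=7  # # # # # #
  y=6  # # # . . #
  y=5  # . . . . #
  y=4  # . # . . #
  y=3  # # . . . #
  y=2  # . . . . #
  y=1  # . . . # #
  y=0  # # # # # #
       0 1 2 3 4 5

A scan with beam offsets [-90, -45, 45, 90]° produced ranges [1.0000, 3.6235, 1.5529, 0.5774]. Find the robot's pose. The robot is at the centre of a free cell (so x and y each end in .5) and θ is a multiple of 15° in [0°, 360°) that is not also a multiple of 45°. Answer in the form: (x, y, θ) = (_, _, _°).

(x, y, θ) = (1.5, 1.5, 60°)

The pose lattice has 19·16 = 304 candidates. Test each by forward raycasting.
  (1.5, 1.5, 15°): beam 1 = 0.5176 ≠ 1.0000 ✗
  (4.5, 2.5, 15°): beam 1 = 0.5176 ≠ 1.0000 ✗
  (2.5, 2.5, 30°): beam 1 = 1.7321 ≠ 1.0000 ✗
  …
  (1.5, 1.5, 60°): r_1=1.0000, r_2=3.6235, r_3=1.5529, r_4=0.5774 — all match ✓
No second candidate reproduces the full scan.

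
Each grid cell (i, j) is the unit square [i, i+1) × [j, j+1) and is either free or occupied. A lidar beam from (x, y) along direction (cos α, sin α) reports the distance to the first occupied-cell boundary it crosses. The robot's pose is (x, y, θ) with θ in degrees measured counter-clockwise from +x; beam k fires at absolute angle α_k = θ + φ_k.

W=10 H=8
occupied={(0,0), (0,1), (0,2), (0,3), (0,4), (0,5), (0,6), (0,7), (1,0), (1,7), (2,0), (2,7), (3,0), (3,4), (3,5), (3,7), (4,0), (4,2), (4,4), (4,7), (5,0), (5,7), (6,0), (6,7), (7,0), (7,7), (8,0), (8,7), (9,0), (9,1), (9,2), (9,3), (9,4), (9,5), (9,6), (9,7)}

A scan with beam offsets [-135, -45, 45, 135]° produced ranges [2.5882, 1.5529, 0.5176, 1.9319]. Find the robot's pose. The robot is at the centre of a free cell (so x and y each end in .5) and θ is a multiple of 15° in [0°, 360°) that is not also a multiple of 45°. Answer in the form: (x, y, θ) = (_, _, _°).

(x, y, θ) = (2.5, 1.5, 210°)

The pose lattice has 44·16 = 704 candidates. Test each by forward raycasting.
  (4.5, 5.5, 285°): beam 1 = 0.5774 ≠ 2.5882 ✗
  (4.5, 5.5, 60°): beam 1 = 0.5176 ≠ 2.5882 ✗
  (1.5, 4.5, 30°): beam 1 = 1.9319 ≠ 2.5882 ✗
  (8.5, 6.5, 210°): beam 1 = 0.5176 ≠ 2.5882 ✗
  (4.5, 1.5, 105°): beam 1 = 1.0000 ≠ 2.5882 ✗
  …
  (2.5, 1.5, 210°): r_1=2.5882, r_2=1.5529, r_3=0.5176, r_4=1.9319 — all match ✓
Only this pose fits every beam.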